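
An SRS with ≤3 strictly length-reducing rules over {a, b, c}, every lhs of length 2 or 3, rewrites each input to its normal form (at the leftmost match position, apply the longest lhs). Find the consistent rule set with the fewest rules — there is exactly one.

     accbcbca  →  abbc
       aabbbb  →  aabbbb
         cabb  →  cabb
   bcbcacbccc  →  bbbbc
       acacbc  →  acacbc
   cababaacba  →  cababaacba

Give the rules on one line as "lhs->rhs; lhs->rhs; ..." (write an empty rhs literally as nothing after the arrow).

  | accbcbca => abbcbca => abbc
  | aabbbb
  | cabb
  | bcbcacbccc => bccbccc => bbbccc => bbbbc

bca->; cc->b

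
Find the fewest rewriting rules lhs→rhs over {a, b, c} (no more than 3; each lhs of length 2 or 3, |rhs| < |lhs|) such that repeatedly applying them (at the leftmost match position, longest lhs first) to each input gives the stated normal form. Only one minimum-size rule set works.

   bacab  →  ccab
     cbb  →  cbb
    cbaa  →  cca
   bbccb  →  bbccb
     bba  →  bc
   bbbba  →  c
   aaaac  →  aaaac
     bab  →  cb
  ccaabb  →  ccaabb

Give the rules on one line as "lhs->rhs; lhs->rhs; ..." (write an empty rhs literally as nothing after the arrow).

  | bacab => ccab
  | cbb
  | cbaa => cca
  | bbccb

ba->c; bbb->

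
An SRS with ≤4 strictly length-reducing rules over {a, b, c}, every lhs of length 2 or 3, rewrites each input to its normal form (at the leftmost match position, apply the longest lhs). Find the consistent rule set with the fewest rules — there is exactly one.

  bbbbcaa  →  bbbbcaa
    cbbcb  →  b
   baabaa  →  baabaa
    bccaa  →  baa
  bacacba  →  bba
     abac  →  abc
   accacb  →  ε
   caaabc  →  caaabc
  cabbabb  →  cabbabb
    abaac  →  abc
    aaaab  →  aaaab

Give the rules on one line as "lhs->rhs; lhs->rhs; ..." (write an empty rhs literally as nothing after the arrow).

ac->c; cb->; cc->

  | bbbbcaa
  | cbbcb => bcb => b
  | baabaa
  | bccaa => baa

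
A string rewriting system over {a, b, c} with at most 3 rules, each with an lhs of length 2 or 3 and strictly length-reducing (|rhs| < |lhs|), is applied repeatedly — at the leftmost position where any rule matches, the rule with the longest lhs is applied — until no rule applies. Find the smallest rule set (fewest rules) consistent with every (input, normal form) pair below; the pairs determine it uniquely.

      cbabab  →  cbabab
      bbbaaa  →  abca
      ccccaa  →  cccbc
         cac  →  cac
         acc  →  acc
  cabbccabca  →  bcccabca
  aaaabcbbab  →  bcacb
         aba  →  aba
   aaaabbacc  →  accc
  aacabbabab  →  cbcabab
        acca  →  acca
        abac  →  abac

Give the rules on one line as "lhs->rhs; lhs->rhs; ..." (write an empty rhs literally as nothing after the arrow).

aa->c; bb->a; caa->bc

  | cbabab
  | bbbaaa => abaaa => abca
  | ccccaa => cccbc
  | cac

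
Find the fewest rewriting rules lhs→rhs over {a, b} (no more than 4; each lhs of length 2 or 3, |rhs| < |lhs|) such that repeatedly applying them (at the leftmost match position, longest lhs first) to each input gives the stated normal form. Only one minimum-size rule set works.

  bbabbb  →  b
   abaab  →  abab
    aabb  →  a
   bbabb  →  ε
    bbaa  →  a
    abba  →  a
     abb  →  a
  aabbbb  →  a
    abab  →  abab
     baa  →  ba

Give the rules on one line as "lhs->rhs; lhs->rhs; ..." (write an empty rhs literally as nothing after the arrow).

  | bbabbb => bbb => b
  | abaab => abab
  | aabb => abb => a
  | bbabb => bb => ε

aa->a; bb->; bba->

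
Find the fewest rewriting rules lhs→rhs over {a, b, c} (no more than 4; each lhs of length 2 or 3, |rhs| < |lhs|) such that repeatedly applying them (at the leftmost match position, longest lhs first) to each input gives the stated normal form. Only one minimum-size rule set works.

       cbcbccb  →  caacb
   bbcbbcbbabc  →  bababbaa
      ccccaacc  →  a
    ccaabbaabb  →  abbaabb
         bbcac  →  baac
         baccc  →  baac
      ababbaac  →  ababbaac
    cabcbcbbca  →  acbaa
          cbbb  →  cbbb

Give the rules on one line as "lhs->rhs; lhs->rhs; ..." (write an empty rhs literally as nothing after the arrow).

aaa->cc; bc->a; cc->a

  | cbcbccb => cabccb => caacb
  | bbcbbcbbabc => babbcbbabc => bababbabc => bababbaa
  | ccccaacc => accaacc => aaaacc => ccacc => aacc => aaa => cc => a
  | ccaabbaabb => aaabbaabb => ccbbaabb => abbaabb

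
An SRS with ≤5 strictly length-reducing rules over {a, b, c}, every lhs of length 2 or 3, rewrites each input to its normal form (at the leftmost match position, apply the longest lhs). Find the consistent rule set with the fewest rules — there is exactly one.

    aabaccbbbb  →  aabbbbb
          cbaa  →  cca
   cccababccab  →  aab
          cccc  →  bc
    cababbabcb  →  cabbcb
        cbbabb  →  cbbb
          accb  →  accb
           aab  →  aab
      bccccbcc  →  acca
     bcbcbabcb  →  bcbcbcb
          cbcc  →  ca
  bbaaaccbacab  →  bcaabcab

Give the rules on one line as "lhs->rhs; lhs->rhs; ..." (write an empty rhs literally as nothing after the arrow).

  | aabaccbbbb => aacccbbbb => aabbbbb
  | cbaa => cca
  | cccababccab => bababccab => babccab => bccab => aab
  | cccc => bc

ba->c; bab->b; bcc->a; ccc->b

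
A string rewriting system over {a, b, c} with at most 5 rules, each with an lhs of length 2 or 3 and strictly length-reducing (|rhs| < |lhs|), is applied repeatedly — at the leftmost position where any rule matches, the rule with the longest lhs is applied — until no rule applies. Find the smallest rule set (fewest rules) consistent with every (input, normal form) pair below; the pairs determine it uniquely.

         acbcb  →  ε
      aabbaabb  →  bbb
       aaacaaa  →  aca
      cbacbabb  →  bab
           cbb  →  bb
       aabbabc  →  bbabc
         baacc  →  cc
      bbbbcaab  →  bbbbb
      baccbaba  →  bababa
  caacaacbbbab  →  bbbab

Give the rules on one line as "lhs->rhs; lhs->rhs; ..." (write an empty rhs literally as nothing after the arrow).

  | acbcb => abcb => abb => ε
  | aabbaabb => bbaabb => bbb
  | aaacaaa => acaaa => aca
  | cbacbabb => bacbabb => bababb => bab

aa->; abb->; baa->; cb->b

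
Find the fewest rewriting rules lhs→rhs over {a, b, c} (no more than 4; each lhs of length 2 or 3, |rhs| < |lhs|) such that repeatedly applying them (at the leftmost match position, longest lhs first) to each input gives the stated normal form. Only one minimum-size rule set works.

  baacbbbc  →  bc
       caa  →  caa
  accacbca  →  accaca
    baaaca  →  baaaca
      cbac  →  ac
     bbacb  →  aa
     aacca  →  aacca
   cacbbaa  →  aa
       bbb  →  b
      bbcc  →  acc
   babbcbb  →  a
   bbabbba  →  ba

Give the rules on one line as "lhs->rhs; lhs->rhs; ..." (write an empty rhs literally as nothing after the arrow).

  | baacbbbc => baabbc => babbc => bbbc => abc => bc
  | caa
  | accacbca => accaca
  | baaaca

ab->b; bb->a; cb->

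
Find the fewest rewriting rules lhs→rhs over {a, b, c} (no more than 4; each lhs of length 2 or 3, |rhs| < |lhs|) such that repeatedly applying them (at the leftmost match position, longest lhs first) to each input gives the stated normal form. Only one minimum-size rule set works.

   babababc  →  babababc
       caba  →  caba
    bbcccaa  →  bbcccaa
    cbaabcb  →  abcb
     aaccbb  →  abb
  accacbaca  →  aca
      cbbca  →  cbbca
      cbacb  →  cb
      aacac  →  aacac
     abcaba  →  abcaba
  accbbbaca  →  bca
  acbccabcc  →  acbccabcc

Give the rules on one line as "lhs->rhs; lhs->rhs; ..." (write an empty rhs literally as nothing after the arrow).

acc->; bba->; cba->

  | babababc
  | caba
  | bbcccaa
  | cbaabcb => abcb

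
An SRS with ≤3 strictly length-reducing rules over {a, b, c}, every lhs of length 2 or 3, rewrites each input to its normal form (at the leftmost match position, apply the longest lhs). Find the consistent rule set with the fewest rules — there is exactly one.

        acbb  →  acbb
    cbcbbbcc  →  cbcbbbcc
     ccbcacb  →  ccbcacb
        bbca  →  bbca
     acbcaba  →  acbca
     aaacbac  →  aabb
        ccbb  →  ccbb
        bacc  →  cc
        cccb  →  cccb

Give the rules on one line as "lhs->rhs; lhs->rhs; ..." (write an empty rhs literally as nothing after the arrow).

  | acbb
  | cbcbbbcc
  | ccbcacb
  | bbca

acc->bb; ba->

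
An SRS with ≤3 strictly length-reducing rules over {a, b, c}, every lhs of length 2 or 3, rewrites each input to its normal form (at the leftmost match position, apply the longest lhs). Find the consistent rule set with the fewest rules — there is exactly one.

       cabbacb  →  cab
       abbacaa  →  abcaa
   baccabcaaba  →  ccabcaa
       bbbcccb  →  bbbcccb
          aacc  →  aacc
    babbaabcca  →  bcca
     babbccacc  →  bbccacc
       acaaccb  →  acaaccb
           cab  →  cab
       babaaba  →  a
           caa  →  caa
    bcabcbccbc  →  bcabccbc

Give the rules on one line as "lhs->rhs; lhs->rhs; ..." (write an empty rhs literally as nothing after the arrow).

ba->; bcb->b

  | cabbacb => cabcb => cab
  | abbacaa => abcaa
  | baccabcaaba => ccabcaaba => ccabcaa
  | bbbcccb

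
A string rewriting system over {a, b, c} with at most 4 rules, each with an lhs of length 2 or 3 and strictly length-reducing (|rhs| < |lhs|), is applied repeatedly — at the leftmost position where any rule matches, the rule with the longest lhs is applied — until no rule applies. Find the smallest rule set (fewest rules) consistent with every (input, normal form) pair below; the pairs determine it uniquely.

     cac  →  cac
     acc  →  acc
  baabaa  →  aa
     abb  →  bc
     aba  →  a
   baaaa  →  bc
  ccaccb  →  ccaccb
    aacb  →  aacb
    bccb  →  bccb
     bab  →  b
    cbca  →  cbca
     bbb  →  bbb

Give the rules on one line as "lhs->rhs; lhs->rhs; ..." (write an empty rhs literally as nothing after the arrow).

aaa->bc; abb->bc; ba->

  | cac
  | acc
  | baabaa => abaa => aa
  | abb => bc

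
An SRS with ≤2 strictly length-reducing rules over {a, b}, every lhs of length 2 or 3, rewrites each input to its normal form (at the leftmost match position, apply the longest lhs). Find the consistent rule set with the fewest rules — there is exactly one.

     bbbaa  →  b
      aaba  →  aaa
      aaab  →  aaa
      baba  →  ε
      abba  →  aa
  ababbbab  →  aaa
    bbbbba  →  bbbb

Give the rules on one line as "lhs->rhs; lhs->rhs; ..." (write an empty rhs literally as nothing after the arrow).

  | bbbaa => bba => b
  | aaba => aaa
  | aaab => aaa
  | baba => ba => ε

ab->a; ba->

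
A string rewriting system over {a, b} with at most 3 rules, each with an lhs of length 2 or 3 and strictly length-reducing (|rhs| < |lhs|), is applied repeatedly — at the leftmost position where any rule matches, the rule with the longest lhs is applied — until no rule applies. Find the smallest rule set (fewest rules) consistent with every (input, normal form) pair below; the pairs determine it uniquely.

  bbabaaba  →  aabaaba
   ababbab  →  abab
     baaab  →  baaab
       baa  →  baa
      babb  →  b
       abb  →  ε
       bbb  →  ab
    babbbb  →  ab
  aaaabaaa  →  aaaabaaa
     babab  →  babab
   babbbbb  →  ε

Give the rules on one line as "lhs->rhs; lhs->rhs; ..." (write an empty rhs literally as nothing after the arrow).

  | bbabaaba => aabaaba
  | ababbab => abab
  | baaab
  | baa

abb->; bb->a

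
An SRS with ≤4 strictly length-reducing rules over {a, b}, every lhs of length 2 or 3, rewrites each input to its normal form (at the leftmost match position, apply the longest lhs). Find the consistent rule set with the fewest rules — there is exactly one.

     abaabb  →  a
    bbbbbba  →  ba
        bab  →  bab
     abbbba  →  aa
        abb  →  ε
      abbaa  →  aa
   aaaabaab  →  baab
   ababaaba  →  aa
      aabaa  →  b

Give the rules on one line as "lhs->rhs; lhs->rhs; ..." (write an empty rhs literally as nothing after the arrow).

aaa->b; aba->a; abb->; bba->aa

  | abaabb => aabb => a
  | bbbbbba => bbbbaa => bbaaa => aaaa => ba
  | bab
  | abbbba => bba => aa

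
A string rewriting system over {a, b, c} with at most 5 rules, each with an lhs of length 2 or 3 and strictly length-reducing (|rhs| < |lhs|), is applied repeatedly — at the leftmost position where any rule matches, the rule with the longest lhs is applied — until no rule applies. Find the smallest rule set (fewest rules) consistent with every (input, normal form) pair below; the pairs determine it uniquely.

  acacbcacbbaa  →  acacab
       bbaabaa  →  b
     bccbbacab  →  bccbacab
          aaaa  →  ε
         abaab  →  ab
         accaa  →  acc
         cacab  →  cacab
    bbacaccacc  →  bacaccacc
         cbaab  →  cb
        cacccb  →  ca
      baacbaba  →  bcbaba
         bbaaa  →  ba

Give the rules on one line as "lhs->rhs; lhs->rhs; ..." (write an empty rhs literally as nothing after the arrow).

aa->; acb->a; bb->b; ccc->c

  | acacbcacbbaa => acacacbbaa => acacabaa => acacab
  | bbaabaa => baabaa => bbaa => baa => b
  | bccbbacab => bccbacab
  | aaaa => aa => ε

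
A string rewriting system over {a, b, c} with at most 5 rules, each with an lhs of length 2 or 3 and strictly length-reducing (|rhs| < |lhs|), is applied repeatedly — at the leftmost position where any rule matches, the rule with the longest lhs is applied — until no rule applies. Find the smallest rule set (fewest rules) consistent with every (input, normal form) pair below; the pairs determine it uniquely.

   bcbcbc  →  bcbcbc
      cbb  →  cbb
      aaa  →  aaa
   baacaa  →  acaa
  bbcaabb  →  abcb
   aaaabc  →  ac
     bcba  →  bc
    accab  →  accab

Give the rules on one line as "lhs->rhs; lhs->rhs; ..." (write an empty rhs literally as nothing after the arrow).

aab->bc; ba->; bbc->a; bcc->a

  | bcbcbc
  | cbb
  | aaa
  | baacaa => acaa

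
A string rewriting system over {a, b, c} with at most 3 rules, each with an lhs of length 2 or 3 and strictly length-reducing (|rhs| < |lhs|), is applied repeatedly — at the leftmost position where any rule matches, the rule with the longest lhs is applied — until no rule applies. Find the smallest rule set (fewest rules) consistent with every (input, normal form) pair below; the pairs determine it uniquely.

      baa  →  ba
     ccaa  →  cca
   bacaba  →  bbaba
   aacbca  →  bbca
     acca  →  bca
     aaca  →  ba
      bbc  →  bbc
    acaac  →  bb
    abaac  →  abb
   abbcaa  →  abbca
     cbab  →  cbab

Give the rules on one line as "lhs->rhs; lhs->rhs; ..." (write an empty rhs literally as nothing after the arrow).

  | baa => ba
  | ccaa => cca
  | bacaba => bbaba
  | aacbca => acbca => bbca

aa->a; ac->b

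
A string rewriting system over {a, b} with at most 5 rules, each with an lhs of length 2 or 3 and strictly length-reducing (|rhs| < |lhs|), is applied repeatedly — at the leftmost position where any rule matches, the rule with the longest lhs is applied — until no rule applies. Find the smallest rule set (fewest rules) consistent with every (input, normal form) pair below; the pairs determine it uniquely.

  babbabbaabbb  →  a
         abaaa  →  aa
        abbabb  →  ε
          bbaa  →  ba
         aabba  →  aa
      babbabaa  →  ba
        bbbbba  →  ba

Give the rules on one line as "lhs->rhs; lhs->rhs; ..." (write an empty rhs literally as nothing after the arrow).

  | babbabbaabbb => babbaabbb => baabbb => bab => bb => a
  | abaaa => baaa => bba => aa
  | abbabb => abb => ε
  | bbaa => aaa => ba

aaa->ba; ab->b; abb->; bb->a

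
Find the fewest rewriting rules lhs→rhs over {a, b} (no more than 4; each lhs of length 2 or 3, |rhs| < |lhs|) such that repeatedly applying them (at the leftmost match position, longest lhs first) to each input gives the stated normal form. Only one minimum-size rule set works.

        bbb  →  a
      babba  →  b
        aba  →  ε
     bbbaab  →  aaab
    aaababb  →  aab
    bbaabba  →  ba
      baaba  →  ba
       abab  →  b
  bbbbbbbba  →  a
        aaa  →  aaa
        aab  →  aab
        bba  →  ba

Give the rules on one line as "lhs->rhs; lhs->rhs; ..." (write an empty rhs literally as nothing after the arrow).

  | bbb => a
  | babba => baba => b
  | aba => ε
  | bbbaab => aaab

aba->; bb->b; bbb->a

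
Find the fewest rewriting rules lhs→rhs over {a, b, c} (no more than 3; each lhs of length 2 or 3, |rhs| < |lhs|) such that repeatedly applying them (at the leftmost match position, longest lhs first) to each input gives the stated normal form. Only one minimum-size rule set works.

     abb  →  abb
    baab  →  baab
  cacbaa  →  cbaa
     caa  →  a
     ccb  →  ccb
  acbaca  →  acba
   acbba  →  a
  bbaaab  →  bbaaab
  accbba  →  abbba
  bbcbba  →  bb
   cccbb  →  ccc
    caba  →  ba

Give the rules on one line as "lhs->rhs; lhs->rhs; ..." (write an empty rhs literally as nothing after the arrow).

acc->ab; ca->; cbb->c

  | abb
  | baab
  | cacbaa => cbaa
  | caa => a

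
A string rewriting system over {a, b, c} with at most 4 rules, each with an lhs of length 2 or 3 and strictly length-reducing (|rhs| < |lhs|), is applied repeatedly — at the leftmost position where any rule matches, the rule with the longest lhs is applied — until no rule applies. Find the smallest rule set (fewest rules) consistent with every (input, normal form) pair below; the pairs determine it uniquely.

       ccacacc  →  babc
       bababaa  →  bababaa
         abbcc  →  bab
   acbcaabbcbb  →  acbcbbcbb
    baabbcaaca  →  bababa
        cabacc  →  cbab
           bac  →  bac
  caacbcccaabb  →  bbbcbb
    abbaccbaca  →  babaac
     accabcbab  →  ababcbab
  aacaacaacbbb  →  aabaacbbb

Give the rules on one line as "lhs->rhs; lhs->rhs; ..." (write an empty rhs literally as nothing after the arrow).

abb->ba; ca->c; cc->b

  | ccacacc => bacacc => baccc => babc
  | bababaa
  | abbcc => bacc => bab
  | acbcaabbcbb => acbcabbcbb => acbcbbcbb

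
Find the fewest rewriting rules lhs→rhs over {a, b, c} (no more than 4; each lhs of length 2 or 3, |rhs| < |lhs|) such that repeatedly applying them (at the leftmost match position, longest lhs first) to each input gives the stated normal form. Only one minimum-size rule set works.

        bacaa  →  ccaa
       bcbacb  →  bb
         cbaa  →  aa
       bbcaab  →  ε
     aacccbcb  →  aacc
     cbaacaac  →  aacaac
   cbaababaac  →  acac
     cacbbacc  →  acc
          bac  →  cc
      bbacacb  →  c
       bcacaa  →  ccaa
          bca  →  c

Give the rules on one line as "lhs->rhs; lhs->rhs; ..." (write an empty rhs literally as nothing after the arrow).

  | bacaa => ccaa
  | bcbacb => bbacb => bccb => bcb => bb
  | cbaa => aa
  | bbcaab => bbaab => bcab => bab => cb => ε

acb->bc; ba->c; bc->b; cb->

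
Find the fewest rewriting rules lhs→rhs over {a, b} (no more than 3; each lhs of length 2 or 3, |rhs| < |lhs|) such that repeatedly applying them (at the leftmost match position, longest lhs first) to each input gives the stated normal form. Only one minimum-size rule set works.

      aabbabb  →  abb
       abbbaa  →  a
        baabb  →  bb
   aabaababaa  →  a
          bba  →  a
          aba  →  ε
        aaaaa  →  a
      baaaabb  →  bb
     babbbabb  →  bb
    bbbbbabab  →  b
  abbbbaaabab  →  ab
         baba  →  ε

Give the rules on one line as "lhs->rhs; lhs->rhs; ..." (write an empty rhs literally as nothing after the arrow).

  | aabbabb => bbabb => babb => abb
  | abbbaa => abbaa => abaa => aaa => a
  | baabb => aabb => bb
  | aabaababaa => baababaa => aababaa => babaa => abaa => aaa => a

aa->; ba->a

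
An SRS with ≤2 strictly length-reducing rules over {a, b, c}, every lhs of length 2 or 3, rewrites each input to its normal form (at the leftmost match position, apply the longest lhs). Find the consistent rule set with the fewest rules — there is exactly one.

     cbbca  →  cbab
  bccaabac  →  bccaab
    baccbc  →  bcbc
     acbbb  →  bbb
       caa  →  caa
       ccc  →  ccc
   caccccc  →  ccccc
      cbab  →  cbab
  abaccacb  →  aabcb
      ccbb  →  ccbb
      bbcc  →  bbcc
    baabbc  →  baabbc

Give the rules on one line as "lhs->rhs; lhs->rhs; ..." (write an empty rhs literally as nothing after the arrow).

ac->; bca->ab

  | cbbca => cbab
  | bccaabac => bccaab
  | baccbc => bcbc
  | acbbb => bbb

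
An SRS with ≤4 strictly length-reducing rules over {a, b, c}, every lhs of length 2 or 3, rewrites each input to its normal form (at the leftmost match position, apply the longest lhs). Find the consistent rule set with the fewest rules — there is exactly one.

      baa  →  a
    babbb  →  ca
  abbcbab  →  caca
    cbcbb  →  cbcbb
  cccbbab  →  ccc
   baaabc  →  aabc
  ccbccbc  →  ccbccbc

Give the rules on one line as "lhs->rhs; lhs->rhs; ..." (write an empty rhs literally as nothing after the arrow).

  | baa => a
  | babbb => abb => ca
  | abbcbab => cacbab => caca
  | cbcbb

abb->ca; ba->; bab->a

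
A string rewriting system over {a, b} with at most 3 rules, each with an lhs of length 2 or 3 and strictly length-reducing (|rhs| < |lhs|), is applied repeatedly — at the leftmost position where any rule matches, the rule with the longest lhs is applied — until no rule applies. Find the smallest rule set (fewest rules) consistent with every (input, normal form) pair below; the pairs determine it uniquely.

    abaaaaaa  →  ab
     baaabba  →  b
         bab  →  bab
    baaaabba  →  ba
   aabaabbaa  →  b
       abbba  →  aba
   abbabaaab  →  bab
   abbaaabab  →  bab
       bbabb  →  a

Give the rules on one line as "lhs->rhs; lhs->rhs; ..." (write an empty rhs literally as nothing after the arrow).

  | abaaaaaa => abaaaa => abaa => ab
  | baaabba => babba => baa => b
  | bab
  | baaaabba => baabba => bbba => ba

aa->; bb->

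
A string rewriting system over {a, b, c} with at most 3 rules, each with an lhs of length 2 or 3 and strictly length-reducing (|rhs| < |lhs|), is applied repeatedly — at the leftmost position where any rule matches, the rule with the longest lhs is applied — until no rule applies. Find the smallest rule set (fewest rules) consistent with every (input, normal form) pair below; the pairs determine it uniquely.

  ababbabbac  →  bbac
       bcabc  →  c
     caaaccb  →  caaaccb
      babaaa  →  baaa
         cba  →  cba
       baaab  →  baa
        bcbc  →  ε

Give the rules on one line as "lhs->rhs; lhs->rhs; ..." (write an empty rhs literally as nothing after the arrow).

ab->; bc->

  | ababbabbac => abbabbac => babbac => bbac
  | bcabc => abc => c
  | caaaccb
  | babaaa => baaa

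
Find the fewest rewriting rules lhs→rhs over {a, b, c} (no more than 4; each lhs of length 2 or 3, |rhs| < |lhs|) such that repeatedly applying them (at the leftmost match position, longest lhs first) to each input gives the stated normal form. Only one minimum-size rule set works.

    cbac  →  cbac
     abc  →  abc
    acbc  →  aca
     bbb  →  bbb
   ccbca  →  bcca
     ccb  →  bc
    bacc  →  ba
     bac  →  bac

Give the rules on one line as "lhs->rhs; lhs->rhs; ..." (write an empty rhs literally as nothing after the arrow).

  | cbac
  | abc
  | acbc => aca
  | bbb

acc->a; cbc->ca; ccb->bc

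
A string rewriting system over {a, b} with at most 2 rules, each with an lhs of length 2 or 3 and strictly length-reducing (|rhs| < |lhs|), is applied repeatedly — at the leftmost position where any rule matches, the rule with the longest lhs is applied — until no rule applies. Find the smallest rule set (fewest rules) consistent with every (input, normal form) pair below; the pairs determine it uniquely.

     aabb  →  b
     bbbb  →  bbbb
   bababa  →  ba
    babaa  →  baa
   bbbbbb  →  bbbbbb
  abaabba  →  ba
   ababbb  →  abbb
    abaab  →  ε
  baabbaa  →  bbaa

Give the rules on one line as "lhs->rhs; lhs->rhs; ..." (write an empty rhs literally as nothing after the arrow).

  | aabb => b
  | bbbb
  | bababa => baba => ba
  | babaa => baa

aab->; aba->a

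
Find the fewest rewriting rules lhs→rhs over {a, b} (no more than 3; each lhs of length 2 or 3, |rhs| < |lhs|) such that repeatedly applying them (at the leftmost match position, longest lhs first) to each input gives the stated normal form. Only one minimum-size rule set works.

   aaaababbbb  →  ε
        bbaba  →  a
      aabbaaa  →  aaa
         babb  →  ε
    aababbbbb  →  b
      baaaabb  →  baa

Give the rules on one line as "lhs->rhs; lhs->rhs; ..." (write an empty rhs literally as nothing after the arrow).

  | aaaababbbb => aaaabbbb => aaabbb => aabb => ab => ε
  | bbaba => aba => a
  | aabbaaa => abaaa => aaa
  | babb => bb => ε

ab->; bb->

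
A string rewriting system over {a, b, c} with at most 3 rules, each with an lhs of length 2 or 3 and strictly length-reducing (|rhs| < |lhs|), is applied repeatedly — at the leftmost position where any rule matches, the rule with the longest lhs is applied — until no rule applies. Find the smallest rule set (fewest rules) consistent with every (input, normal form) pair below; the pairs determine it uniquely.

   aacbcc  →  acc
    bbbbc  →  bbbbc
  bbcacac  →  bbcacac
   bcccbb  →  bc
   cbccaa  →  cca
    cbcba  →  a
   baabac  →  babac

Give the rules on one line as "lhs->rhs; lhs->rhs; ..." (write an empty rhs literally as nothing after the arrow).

  | aacbcc => acbcc => acc
  | bbbbc
  | bbcacac
  | bcccbb => bccb => bc

aa->a; cb->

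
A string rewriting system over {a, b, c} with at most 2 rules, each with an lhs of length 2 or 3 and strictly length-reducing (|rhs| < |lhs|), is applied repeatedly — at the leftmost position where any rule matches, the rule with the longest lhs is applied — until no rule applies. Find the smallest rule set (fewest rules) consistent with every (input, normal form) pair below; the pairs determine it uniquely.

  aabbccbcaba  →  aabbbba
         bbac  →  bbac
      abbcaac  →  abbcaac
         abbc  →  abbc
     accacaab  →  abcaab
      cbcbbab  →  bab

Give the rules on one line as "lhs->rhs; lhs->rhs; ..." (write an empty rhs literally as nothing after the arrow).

cb->; cca->b

  | aabbccbcaba => aabbccaba => aabbbba
  | bbac
  | abbcaac
  | abbc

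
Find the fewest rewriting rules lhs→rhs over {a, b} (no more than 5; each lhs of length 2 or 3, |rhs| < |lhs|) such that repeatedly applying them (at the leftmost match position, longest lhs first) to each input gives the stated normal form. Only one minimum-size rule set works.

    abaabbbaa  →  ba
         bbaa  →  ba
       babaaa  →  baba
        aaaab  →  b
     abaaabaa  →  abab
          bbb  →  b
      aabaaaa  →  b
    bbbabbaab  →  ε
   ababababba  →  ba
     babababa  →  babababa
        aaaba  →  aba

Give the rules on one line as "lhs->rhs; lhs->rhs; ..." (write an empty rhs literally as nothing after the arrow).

aa->; abb->bb; bb->; bba->b

  | abaabbbaa => abbbbaa => bbbbaa => bbaa => ba
  | bbaa => ba
  | babaaa => baba
  | aaaab => aab => b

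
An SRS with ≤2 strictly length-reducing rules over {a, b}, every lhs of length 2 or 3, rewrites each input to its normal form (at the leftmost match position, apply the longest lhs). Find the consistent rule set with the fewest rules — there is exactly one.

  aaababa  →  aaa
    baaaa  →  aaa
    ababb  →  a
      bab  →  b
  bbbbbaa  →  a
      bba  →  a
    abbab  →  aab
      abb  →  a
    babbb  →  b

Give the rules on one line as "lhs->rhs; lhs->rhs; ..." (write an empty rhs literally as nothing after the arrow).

ba->; bb->

  | aaababa => aaaba => aaa
  | baaaa => aaa
  | ababb => abb => a
  | bab => b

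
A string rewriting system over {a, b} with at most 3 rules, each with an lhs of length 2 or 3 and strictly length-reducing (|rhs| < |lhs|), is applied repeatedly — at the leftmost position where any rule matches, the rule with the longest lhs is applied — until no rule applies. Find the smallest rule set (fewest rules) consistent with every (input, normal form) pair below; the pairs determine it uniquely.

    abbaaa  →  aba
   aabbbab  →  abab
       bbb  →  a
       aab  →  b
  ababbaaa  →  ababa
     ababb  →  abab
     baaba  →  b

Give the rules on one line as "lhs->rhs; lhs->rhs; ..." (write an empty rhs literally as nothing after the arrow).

  | abbaaa => abaaa => abba => aba
  | aabbbab => bbbbab => abab
  | bbb => a
  | aab => bb => b

aa->b; bb->b; bbb->a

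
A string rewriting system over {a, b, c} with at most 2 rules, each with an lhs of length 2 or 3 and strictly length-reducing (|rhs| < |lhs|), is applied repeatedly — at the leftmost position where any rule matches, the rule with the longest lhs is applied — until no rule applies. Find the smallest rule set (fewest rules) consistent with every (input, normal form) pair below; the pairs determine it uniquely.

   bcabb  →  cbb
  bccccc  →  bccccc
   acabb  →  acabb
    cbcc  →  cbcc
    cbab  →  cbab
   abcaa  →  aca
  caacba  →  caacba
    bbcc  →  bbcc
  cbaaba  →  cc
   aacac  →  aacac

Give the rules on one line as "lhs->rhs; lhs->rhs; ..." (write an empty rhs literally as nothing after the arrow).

  | bcabb => cbb
  | bccccc
  | acabb
  | cbcc

aab->c; bca->c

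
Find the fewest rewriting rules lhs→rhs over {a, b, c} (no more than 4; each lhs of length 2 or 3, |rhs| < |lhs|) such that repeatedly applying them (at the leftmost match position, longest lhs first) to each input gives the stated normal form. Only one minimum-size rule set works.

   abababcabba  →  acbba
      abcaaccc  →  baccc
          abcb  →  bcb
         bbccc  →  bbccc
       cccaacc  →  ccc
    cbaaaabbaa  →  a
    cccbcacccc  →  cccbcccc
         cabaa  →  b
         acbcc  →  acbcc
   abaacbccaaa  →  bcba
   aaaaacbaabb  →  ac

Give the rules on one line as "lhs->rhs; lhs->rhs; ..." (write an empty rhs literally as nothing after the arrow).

  | abababcabba => bababcabba => bbabcabba => bbbcabba => accabba => acbba
  | abcaaccc => bcaaccc => baccc
  | abcb => bcb
  | bbccc

aa->; ab->b; bbb->ac; ca->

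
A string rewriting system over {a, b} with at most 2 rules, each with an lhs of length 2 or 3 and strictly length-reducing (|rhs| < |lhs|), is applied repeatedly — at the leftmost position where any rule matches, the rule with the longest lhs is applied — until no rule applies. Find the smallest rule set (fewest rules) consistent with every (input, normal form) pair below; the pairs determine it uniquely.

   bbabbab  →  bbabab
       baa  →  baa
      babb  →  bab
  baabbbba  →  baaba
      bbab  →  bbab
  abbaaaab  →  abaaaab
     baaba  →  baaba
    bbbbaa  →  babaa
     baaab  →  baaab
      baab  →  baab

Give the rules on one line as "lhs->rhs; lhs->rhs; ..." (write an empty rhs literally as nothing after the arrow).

  | bbabbab => bbabab
  | baa
  | babb => bab
  | baabbbba => baabbba => baabba => baaba

abb->ab; bbb->ba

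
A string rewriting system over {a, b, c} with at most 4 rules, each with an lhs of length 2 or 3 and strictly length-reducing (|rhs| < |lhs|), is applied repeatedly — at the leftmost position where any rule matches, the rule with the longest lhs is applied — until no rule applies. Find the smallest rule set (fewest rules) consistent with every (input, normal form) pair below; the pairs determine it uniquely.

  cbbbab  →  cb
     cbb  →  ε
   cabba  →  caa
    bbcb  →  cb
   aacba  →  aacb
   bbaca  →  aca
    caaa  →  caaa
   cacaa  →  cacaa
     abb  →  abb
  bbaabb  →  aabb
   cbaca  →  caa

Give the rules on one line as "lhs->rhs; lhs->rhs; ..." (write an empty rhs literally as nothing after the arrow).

ba->c; bc->a; cba->cb; cbb->

  | cbbbab => bab => cb
  | cbb => ε
  | cabba => cabc => caa
  | bbcb => bab => cb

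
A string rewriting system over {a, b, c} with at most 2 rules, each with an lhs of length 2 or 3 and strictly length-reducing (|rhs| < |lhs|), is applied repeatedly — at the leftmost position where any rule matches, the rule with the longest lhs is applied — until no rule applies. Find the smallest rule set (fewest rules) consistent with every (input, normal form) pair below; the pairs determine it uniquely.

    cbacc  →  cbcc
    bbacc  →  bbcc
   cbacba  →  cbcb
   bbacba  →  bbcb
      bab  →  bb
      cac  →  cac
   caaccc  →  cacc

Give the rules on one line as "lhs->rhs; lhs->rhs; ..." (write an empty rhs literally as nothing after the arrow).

  | cbacc => cbcc
  | bbacc => bbcc
  | cbacba => cbcba => cbcb
  | bbacba => bbcba => bbcb

aac->a; ba->b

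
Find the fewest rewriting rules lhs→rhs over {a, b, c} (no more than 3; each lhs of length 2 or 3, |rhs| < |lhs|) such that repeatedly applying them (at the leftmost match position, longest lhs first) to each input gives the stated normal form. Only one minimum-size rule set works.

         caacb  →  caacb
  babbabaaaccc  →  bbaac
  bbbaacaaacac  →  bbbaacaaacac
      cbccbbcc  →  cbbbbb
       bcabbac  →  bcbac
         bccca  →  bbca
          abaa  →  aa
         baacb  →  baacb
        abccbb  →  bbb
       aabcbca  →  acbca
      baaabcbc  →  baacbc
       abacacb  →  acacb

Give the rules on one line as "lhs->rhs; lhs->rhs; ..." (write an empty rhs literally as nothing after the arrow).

ab->; cc->b

  | caacb
  | babbabaaaccc => bbabaaaccc => bbaaaccc => bbaaabc => bbaac
  | bbbaacaaacac
  | cbccbbcc => cbbbbcc => cbbbbb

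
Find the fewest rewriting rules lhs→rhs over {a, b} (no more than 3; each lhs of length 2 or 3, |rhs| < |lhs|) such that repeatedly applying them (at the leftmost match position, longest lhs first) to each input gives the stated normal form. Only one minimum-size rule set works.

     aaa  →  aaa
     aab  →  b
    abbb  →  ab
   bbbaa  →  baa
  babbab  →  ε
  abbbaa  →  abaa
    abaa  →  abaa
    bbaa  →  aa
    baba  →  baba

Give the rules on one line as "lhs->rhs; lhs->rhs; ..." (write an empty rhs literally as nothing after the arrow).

aab->b; bb->

  | aaa
  | aab => b
  | abbb => ab
  | bbbaa => baa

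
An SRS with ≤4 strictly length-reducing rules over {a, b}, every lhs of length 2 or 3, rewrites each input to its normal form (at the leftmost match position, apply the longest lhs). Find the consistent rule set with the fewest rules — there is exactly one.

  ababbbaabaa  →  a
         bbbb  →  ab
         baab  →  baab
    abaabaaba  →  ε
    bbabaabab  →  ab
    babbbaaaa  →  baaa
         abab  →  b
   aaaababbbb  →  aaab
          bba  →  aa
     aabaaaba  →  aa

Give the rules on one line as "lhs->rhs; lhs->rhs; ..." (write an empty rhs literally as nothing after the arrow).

aba->; abb->ab; bb->a

  | ababbbaabaa => bbbaabaa => abaabaa => abaa => a
  | bbbb => abb => ab
  | baab
  | abaabaaba => abaaba => aba => ε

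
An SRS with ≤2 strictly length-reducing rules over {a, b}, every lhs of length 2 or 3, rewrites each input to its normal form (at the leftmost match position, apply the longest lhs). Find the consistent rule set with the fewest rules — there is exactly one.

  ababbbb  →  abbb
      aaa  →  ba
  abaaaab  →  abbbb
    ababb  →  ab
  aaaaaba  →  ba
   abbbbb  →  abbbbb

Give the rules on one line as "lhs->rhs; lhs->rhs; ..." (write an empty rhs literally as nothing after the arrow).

aa->b; bab->

  | ababbbb => abbb
  | aaa => ba
  | abaaaab => abbaab => abbbb
  | ababb => ab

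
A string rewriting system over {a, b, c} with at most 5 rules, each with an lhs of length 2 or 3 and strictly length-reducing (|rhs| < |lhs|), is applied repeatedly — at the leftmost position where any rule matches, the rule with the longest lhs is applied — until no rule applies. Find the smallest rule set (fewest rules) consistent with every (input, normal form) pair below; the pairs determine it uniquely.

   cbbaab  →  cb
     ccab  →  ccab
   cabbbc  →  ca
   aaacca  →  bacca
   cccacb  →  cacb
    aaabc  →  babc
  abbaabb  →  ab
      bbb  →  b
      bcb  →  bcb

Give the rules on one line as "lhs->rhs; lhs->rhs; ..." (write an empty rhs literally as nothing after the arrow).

  | cbbaab => cbaab => cbbb => cbb => cb
  | ccab
  | cabbbc => cabbc => ca
  | aaacca => bacca

aa->b; bb->b; bbc->; ccc->c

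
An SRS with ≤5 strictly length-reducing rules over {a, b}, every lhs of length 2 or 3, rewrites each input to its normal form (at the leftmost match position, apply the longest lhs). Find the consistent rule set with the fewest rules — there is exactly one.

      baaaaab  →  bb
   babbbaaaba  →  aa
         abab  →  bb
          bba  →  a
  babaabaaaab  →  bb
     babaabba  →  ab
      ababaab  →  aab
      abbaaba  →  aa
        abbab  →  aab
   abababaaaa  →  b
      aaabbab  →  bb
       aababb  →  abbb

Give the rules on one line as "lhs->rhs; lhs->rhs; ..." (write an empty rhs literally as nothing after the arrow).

  | baaaaab => baaaab => baaab => baab => bab => bb
  | babbbaaaba => bbbbaaaba => bbaaaba => aaaba => abba => aa
  | abab => bb
  | bba => a

aaa->ab; aba->b; ba->b; bba->a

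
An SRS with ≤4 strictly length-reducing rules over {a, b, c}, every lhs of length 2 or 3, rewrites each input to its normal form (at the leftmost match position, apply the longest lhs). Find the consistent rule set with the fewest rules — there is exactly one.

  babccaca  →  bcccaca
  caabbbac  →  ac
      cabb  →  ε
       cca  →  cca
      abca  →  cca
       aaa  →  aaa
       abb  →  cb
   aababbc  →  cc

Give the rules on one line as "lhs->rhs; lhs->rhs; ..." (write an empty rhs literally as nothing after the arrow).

  | babccaca => bcccaca
  | caabbbac => cabbac => ccbac => ac
  | cabb => ccb => ε
  | cca

aab->a; ab->c; ccb->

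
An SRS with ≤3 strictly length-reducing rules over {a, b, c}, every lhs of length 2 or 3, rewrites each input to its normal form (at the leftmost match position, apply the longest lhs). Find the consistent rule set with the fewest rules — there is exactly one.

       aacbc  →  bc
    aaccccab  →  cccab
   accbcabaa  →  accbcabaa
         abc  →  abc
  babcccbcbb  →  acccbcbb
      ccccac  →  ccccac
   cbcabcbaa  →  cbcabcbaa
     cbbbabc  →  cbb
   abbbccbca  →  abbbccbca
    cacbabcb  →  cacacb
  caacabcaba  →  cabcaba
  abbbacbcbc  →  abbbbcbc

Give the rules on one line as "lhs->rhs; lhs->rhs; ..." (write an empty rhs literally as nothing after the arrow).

  | aacbc => bc
  | aaccccab => cccab
  | accbcabaa
  | abc

aac->; bab->a; bac->b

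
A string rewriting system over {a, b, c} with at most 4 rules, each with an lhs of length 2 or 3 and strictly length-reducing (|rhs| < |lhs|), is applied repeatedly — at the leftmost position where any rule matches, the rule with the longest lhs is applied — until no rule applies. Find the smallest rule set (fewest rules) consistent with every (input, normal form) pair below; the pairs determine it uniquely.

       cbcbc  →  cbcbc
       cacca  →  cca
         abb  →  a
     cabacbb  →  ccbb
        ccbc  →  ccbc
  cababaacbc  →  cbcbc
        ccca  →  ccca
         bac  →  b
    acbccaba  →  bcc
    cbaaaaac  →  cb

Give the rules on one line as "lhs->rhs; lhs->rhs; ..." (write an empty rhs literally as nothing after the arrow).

aa->; ab->a; ac->

  | cbcbc
  | cacca => cca
  | abb => ab => a
  | cabacbb => caacbb => ccbb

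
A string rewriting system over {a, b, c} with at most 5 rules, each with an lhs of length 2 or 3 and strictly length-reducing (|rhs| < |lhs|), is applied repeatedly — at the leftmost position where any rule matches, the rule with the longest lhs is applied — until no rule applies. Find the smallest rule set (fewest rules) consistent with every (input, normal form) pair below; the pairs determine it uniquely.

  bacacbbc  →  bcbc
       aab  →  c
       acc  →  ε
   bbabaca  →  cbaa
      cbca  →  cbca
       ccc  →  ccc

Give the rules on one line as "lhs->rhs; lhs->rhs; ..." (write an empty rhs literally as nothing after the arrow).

aab->c; ac->a; acc->; bba->c

  | bacacbbc => baacbbc => baabbc => bcbc
  | aab => c
  | acc => ε
  | bbabaca => cbaca => cbaa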